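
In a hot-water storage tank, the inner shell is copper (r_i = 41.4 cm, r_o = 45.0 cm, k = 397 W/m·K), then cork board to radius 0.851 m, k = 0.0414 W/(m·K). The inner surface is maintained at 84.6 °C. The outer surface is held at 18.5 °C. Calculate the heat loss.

Q = 32.8 W

Series thermal resistances, inner to outer:
  R_copper = (1/0.414 − 1/0.450)/(4πk) = 0.1932/(4π·397) = 3.873×10^-5 K/W
  R_cork board = (1/0.450 − 1/0.851)/(4πk) = 1.047/(4π·0.0414) = 2.013 K/W
ΣR = 3.873×10^-5 + 2.013 = 2.013 K/W
Q = ΔT/ΣR = (84.6 °C − 18.5 °C)/2.013 = 32.8 W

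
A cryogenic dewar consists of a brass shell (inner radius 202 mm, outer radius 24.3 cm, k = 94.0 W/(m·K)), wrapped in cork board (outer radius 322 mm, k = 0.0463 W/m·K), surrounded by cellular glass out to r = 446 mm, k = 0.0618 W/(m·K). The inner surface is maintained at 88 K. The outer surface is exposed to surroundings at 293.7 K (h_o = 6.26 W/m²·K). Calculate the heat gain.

Resistance network (inner→outer):
  R_brass = (1/0.202 − 1/0.243)/(4πk) = 0.8353/(4π·94.0) = 7.071×10^-4 K/W
  R_cork board = (1/0.243 − 1/0.322)/(4πk) = 1.010/(4π·0.0463) = 1.735 K/W
  R_cellular glass = (1/0.322 − 1/0.446)/(4πk) = 0.8634/(4π·0.0618) = 1.112 K/W
  R_conv,out = 1/(4πr²h) = 1/(4π·0.446²·6.26) = 0.06391 K/W
ΣR = 7.071×10^-4 + 1.735 + 1.112 + 0.06391 = 2.912 K/W
Q = ΔT/ΣR = (88 K − 293.7 K)/2.912 = -70.6 W
(Negative Q ⇒ heat flows inward; heat gain = 70.6 W.)

Q = 70.6 W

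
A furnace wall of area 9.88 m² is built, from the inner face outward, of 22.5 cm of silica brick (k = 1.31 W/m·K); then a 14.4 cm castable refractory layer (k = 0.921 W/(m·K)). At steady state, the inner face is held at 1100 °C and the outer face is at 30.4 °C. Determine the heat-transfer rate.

Q = 32200 W

Resistance network (inner→outer):
  R_silica brick = L/(kA) = 0.225/(1.31·9.88) = 0.01738 K/W
  R_castable refractory = L/(kA) = 0.144/(0.921·9.88) = 0.01583 K/W
ΣR = 0.01738 + 0.01583 = 0.03321 K/W
Q = ΔT/ΣR = (1100 °C − 30.4 °C)/0.03321 = 32200 W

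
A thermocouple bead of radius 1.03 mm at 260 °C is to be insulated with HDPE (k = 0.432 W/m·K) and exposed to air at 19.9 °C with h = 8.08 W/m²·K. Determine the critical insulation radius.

For a sphere, r_cr = 2k_ins/h = 2·0.432/8.08 = 0.107 m = 10.7 cm

r_cr = 10.7 cm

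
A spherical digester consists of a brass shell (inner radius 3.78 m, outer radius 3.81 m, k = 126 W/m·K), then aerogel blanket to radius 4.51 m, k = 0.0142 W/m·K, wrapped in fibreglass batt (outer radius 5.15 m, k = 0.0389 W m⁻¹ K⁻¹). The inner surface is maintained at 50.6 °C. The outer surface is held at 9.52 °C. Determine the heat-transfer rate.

Series thermal resistances, inner to outer:
  R_brass = (1/3.78 − 1/3.81)/(4πk) = 0.002083/(4π·126) = 1.316×10^-6 K/W
  R_aerogel blanket = (1/3.81 − 1/4.51)/(4πk) = 0.04074/(4π·0.0142) = 0.2283 K/W
  R_fibreglass batt = (1/4.51 − 1/5.15)/(4πk) = 0.02755/(4π·0.0389) = 0.05637 K/W
ΣR = 1.316×10^-6 + 0.2283 + 0.05637 = 0.2847 K/W
Q = ΔT/ΣR = (50.6 °C − 9.52 °C)/0.2847 = 144 W

Q = 144 W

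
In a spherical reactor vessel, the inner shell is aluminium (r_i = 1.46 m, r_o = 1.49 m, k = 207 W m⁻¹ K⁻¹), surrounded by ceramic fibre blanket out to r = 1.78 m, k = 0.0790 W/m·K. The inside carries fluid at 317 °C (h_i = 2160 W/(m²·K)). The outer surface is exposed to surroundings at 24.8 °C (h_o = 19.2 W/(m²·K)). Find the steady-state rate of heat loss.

Q = 2.62 kW

Series thermal resistances, inner to outer:
  R_conv,in = 1/(4πr²h) = 1/(4π·1.46²·2160) = 1.728×10^-5 K/W
  R_aluminium = (1/1.46 − 1/1.49)/(4πk) = 0.01379/(4π·207) = 5.302×10^-6 K/W
  R_ceramic fibre blanket = (1/1.49 − 1/1.78)/(4πk) = 0.1093/(4π·0.0790) = 0.1101 K/W
  R_conv,out = 1/(4πr²h) = 1/(4π·1.78²·19.2) = 0.001308 K/W
ΣR = 1.728×10^-5 + 5.302×10^-6 + 0.1101 + 0.001308 = 0.1114 K/W
Q = ΔT/ΣR = (317 °C − 24.8 °C)/0.1114 = 2620 W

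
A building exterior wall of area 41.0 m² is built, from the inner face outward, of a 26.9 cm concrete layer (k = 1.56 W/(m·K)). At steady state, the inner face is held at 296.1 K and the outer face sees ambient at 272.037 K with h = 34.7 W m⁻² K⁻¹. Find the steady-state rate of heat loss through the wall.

Q = 4900 W

Series thermal resistances, inner to outer:
  R_concrete = L/(kA) = 0.269/(1.56·41.0) = 0.004206 K/W
  R_conv,out = 1/(hA) = 1/(34.7·41.0) = 7.029×10^-4 K/W
ΣR = 0.004206 + 7.029×10^-4 = 0.004909 K/W
Q = ΔT/ΣR = (296.1 K − 272.037 K)/0.004909 = 4900 W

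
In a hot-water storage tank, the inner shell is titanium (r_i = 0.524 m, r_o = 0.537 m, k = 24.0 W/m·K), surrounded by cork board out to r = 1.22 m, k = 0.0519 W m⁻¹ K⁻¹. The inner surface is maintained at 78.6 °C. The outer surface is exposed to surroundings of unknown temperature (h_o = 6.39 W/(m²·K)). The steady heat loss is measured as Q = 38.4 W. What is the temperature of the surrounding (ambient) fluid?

T_out = 16.9 °C

Sum the resistances:
  R_titanium = (1/0.524 − 1/0.537)/(4πk) = 0.04620/(4π·24.0) = 1.532×10^-4 K/W
  R_cork board = (1/0.537 − 1/1.22)/(4πk) = 1.043/(4π·0.0519) = 1.598 K/W
  R_conv,out = 1/(4πr²h) = 1/(4π·1.22²·6.39) = 0.008367 K/W
ΣR = 1.607 K/W
ΔT = Q·ΣR = 38.4 × 1.607 = 61.71 K
Heat flows outward, so T_out = T_in − ΔT = 78.6 − 61.71 = 16.9 °C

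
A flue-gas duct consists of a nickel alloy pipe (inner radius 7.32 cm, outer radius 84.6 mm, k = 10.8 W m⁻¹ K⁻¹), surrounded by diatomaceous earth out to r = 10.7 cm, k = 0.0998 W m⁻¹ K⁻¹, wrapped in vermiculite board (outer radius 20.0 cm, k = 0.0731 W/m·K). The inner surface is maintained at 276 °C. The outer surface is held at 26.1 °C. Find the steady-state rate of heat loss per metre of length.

Q' = 144 W/m

Resistance network (inner→outer):
  R'_nickel alloy = ln(0.0846/0.0732)/(2πk) = 0.1447/(2π·10.8) = 0.002133 m·K/W
  R'_diatomaceous earth = ln(0.107/0.0846)/(2πk) = 0.2349/(2π·0.0998) = 0.3746 m·K/W
  R'_vermiculite board = ln(0.200/0.107)/(2πk) = 0.6255/(2π·0.0731) = 1.362 m·K/W
ΣR = 0.002133 + 0.3746 + 1.362 = 1.739 m·K/W
Q' = ΔT/ΣR = (276 °C − 26.1 °C)/1.739 = 144 W/m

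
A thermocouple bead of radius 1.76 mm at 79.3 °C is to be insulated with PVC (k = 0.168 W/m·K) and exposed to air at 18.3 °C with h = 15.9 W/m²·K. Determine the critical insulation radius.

r_cr = 2.11 cm

For a sphere, r_cr = 2k_ins/h = 2·0.168/15.9 = 0.0211 m = 2.11 cm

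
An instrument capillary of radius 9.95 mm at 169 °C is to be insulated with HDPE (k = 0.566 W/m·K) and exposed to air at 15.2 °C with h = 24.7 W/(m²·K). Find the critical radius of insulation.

For a cylinder, r_cr = k_ins/h = 0.566/24.7 = 0.0229 m = 2.29 cm

r_cr = 2.29 cm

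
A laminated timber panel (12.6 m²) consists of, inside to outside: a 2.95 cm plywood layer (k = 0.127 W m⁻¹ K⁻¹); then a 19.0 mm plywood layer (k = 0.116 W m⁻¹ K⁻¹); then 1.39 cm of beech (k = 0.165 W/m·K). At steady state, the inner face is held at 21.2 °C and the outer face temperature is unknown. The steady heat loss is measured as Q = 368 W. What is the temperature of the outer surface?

T_out = 7.17 °C

Sum the resistances:
  R_plywood = L/(kA) = 0.0295/(0.127·12.6) = 0.01844 K/W
  R_plywood = L/(kA) = 0.0190/(0.116·12.6) = 0.01300 K/W
  R_beech = L/(kA) = 0.0139/(0.165·12.6) = 0.006686 K/W
ΣR = 0.03812 K/W
ΔT = Q·ΣR = 368 × 0.03812 = 14.03 K
Heat flows outward, so T_out = T_in − ΔT = 21.2 − 14.03 = 7.17 °C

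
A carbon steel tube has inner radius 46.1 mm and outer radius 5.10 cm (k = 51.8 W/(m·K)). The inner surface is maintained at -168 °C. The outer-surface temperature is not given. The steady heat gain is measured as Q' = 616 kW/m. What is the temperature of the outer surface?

Series resistances:
  R'_carbon steel = ln(0.0510/0.0461)/(2πk) = 0.1010/(2π·51.8) = 3.104×10^-4 m·K/W
ΣR = 3.104×10^-4 m·K/W
ΔT = Q'·ΣR = 6.16×10^5 × 3.104×10^-4 = 191.2 K
Heat flows inward, so T_out = T_in + ΔT = -168 + 191.2 = 23.2 °C

T_out = 23.2 °C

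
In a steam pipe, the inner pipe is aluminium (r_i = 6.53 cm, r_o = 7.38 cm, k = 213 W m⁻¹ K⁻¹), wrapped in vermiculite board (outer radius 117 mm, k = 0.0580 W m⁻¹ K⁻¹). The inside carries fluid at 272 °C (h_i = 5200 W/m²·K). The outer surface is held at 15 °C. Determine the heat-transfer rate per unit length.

Q' = 203 W/m

Resistance network (inner→outer):
  R'_conv,in = 1/(2πr h) = 1/(2π·0.0653·5200) = 4.687×10^-4 m·K/W
  R'_aluminium = ln(0.0738/0.0653)/(2πk) = 0.1224/(2π·213) = 9.143×10^-5 m·K/W
  R'_vermiculite board = ln(0.117/0.0738)/(2πk) = 0.4608/(2π·0.0580) = 1.265 m·K/W
ΣR = 4.687×10^-4 + 9.143×10^-5 + 1.265 = 1.266 m·K/W
Q' = ΔT/ΣR = (272 °C − 15 °C)/1.266 = 203 W/m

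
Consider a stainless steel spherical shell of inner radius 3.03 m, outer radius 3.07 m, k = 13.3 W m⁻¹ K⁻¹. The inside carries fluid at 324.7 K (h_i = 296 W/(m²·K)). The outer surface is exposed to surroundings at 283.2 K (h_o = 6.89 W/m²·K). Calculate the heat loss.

Q = 32400 W

Treat each layer as a resistance in series:
  R_conv,in = 1/(4πr²h) = 1/(4π·3.03²·296) = 2.928×10^-5 K/W
  R_stainless steel = (1/3.03 − 1/3.07)/(4πk) = 0.004300/(4π·13.3) = 2.573×10^-5 K/W
  R_conv,out = 1/(4πr²h) = 1/(4π·3.07²·6.89) = 0.001225 K/W
ΣR = 2.928×10^-5 + 2.573×10^-5 + 0.001225 = 0.001280 K/W
Q = ΔT/ΣR = (324.7 K − 283.2 K)/0.001280 = 32400 W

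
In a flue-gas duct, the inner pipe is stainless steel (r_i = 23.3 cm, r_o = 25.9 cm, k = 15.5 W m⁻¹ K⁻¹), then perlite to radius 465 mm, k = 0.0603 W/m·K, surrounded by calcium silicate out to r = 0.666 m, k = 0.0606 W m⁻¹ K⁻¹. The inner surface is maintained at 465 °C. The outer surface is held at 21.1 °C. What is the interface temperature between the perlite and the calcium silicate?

T = 189 °C

Treat each layer as a resistance in series:
  R'_stainless steel = ln(0.259/0.233)/(2πk) = 0.1058/(2π·15.5) = 0.001086 m·K/W
  R'_perlite = ln(0.465/0.259)/(2πk) = 0.5852/(2π·0.0603) = 1.545 m·K/W
  R'_calcium silicate = ln(0.666/0.465)/(2πk) = 0.3593/(2π·0.0606) = 0.9435 m·K/W
ΣR = 0.001086 + 1.545 + 0.9435 = 2.490 m·K/W
Q' = ΔT/ΣR = (465 °C − 21.1 °C)/2.490 = 178.3 W/m
From the inner boundary to the perlite/calcium silicate interface, ΣR_partial = 1.546 m·K/W.
T_interface = T_in − Q'·ΣR_partial = 465 °C − (178.3)(1.546) = 189 °C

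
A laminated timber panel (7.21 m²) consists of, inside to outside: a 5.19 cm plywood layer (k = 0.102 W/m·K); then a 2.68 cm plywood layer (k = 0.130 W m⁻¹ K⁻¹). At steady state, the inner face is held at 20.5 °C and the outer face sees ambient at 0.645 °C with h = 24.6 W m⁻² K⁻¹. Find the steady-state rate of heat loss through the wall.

Treat each layer as a resistance in series:
  R_plywood = L/(kA) = 0.0519/(0.102·7.21) = 0.07057 K/W
  R_plywood = L/(kA) = 0.0268/(0.130·7.21) = 0.02859 K/W
  R_conv,out = 1/(hA) = 1/(24.6·7.21) = 0.005638 K/W
ΣR = 0.07057 + 0.02859 + 0.005638 = 0.1048 K/W
Q = ΔT/ΣR = (20.5 °C − 0.645 °C)/0.1048 = 189 W

Q = 189 W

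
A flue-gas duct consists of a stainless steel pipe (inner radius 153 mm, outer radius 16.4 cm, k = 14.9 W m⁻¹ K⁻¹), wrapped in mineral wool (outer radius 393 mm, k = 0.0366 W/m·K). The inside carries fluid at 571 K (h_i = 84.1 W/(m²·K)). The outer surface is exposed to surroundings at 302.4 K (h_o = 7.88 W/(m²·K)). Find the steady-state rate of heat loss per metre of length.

Q' = 69.5 W/m

Series thermal resistances, inner to outer:
  R'_conv,in = 1/(2πr h) = 1/(2π·0.153·84.1) = 0.01237 m·K/W
  R'_stainless steel = ln(0.164/0.153)/(2πk) = 0.06943/(2π·14.9) = 7.416×10^-4 m·K/W
  R'_mineral wool = ln(0.393/0.164)/(2πk) = 0.8739/(2π·0.0366) = 3.800 m·K/W
  R'_conv,out = 1/(2πr h) = 1/(2π·0.393·7.88) = 0.05139 m·K/W
ΣR = 0.01237 + 7.416×10^-4 + 3.800 + 0.05139 = 3.865 m·K/W
Q' = ΔT/ΣR = (571 K − 302.4 K)/3.865 = 69.5 W/m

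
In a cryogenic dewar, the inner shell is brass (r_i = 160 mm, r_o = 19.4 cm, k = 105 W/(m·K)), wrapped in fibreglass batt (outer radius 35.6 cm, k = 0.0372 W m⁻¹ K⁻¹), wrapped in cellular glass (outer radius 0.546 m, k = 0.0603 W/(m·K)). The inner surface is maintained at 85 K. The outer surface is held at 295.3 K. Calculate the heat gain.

Q = 33.3 W

Treat each layer as a resistance in series:
  R_brass = (1/0.160 − 1/0.194)/(4πk) = 1.095/(4π·105) = 8.302×10^-4 K/W
  R_fibreglass batt = (1/0.194 − 1/0.356)/(4πk) = 2.346/(4π·0.0372) = 5.018 K/W
  R_cellular glass = (1/0.356 − 1/0.546)/(4πk) = 0.9775/(4π·0.0603) = 1.290 K/W
ΣR = 8.302×10^-4 + 5.018 + 1.290 = 6.309 K/W
Q = ΔT/ΣR = (85 K − 295.3 K)/6.309 = -33.3 W
(Negative Q ⇒ heat flows inward; heat gain = 33.3 W.)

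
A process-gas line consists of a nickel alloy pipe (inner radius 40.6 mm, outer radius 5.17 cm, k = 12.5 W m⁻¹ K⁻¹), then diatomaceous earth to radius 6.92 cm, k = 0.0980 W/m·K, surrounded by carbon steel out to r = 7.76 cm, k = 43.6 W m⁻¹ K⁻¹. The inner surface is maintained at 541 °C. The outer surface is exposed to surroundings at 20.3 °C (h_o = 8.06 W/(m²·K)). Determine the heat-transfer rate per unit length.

Q' = 712 W/m

Treat each layer as a resistance in series:
  R'_nickel alloy = ln(0.0517/0.0406)/(2πk) = 0.2417/(2π·12.5) = 0.003077 m·K/W
  R'_diatomaceous earth = ln(0.0692/0.0517)/(2πk) = 0.2915/(2π·0.0980) = 0.4735 m·K/W
  R'_carbon steel = ln(0.0776/0.0692)/(2πk) = 0.1146/(2π·43.6) = 4.182×10^-4 m·K/W
  R'_conv,out = 1/(2πr h) = 1/(2π·0.0776·8.06) = 0.2545 m·K/W
ΣR = 0.003077 + 0.4735 + 4.182×10^-4 + 0.2545 = 0.7315 m·K/W
Q' = ΔT/ΣR = (541 °C − 20.3 °C)/0.7315 = 712 W/m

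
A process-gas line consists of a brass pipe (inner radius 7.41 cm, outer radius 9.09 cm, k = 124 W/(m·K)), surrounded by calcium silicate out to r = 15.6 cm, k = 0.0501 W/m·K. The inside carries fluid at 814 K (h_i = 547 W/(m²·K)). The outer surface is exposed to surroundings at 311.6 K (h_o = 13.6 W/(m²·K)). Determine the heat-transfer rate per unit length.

Resistance network (inner→outer):
  R'_conv,in = 1/(2πr h) = 1/(2π·0.0741·547) = 0.003927 m·K/W
  R'_brass = ln(0.0909/0.0741)/(2πk) = 0.2043/(2π·124) = 2.623×10^-4 m·K/W
  R'_calcium silicate = ln(0.156/0.0909)/(2πk) = 0.5401/(2π·0.0501) = 1.716 m·K/W
  R'_conv,out = 1/(2πr h) = 1/(2π·0.156·13.6) = 0.07502 m·K/W
ΣR = 0.003927 + 2.623×10^-4 + 1.716 + 0.07502 = 1.795 m·K/W
Q' = ΔT/ΣR = (814 K − 311.6 K)/1.795 = 280 W/m

Q' = 280 W/m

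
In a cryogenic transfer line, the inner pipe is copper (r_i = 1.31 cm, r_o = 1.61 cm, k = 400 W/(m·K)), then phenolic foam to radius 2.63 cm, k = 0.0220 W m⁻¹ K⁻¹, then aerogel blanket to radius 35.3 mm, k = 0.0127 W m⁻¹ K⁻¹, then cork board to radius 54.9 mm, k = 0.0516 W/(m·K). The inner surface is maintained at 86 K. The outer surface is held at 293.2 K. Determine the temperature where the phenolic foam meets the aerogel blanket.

T = 172 K

Resistance network (inner→outer):
  R'_copper = ln(0.0161/0.0131)/(2πk) = 0.2062/(2π·400) = 8.205×10^-5 m·K/W
  R'_phenolic foam = ln(0.0263/0.0161)/(2πk) = 0.4907/(2π·0.0220) = 3.550 m·K/W
  R'_aerogel blanket = ln(0.0353/0.0263)/(2πk) = 0.2943/(2π·0.0127) = 3.688 m·K/W
  R'_cork board = ln(0.0549/0.0353)/(2πk) = 0.4416/(2π·0.0516) = 1.362 m·K/W
ΣR = 8.205×10^-5 + 3.550 + 3.688 + 1.362 = 8.600 m·K/W
Q' = ΔT/ΣR = (86 K − 293.2 K)/8.600 = -24.09 W/m
From the inner boundary to the phenolic foam/aerogel blanket interface, ΣR_partial = 3.550 m·K/W.
T_interface = T_in − Q'·ΣR_partial = 86 K − (-24.09)(3.550) = 172 K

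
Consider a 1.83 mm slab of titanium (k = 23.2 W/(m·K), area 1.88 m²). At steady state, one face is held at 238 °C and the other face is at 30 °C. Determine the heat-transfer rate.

Q = 4.96×10^6 W

Q = kA·ΔT/L = 23.2 × 1.88 × |238 °C − 30 °C| / 0.00183 = 4.96×10^6 W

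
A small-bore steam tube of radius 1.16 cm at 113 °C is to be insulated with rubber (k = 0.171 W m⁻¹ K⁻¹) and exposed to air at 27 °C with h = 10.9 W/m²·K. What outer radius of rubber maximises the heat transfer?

For a cylinder, r_cr = k_ins/h = 0.171/10.9 = 0.0157 m = 1.57 cm

r_cr = 1.57 cm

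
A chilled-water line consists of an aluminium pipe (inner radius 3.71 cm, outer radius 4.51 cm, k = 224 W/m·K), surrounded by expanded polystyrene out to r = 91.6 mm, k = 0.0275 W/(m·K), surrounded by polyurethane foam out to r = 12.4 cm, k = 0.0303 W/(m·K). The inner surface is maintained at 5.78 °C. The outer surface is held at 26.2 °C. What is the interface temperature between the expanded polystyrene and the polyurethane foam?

Series thermal resistances, inner to outer:
  R'_aluminium = ln(0.0451/0.0371)/(2πk) = 0.1953/(2π·224) = 1.387×10^-4 m·K/W
  R'_expanded polystyrene = ln(0.0916/0.0451)/(2πk) = 0.7085/(2π·0.0275) = 4.101 m·K/W
  R'_polyurethane foam = ln(0.124/0.0916)/(2πk) = 0.3029/(2π·0.0303) = 1.591 m·K/W
ΣR = 1.387×10^-4 + 4.101 + 1.591 = 5.692 m·K/W
Q' = ΔT/ΣR = (5.78 °C − 26.2 °C)/5.692 = -3.587 W/m
From the inner boundary to the expanded polystyrene/polyurethane foam interface, ΣR_partial = 4.101 m·K/W.
T_interface = T_in − Q'·ΣR_partial = 5.78 °C − (-3.587)(4.101) = 20.5 °C

T = 20.5 °C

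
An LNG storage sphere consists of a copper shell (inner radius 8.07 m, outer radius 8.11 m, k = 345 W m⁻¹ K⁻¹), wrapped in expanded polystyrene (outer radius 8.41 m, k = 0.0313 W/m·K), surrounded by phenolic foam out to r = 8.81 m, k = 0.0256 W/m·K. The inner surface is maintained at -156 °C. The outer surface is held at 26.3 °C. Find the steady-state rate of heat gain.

Q = 6.52 kW

Resistance network (inner→outer):
  R_copper = (1/8.07 − 1/8.11)/(4πk) = 6.112×10^-4/(4π·345) = 1.410×10^-7 K/W
  R_expanded polystyrene = (1/8.11 − 1/8.41)/(4πk) = 0.004398/(4π·0.0313) = 0.01118 K/W
  R_phenolic foam = (1/8.41 − 1/8.81)/(4πk) = 0.005399/(4π·0.0256) = 0.01678 K/W
ΣR = 1.410×10^-7 + 0.01118 + 0.01678 = 0.02796 K/W
Q = ΔT/ΣR = (-156 °C − 26.3 °C)/0.02796 = -6520 W
(Negative Q ⇒ heat flows inward; heat gain = 6520 W.)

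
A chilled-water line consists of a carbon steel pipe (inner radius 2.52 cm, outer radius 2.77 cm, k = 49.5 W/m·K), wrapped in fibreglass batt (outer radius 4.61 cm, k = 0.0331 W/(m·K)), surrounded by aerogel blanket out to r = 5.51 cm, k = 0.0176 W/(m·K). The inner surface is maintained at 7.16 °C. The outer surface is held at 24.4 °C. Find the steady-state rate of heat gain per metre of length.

Treat each layer as a resistance in series:
  R'_carbon steel = ln(0.0277/0.0252)/(2πk) = 0.09459/(2π·49.5) = 3.041×10^-4 m·K/W
  R'_fibreglass batt = ln(0.0461/0.0277)/(2πk) = 0.5094/(2π·0.0331) = 2.449 m·K/W
  R'_aerogel blanket = ln(0.0551/0.0461)/(2πk) = 0.1783/(2π·0.0176) = 1.613 m·K/W
ΣR = 3.041×10^-4 + 2.449 + 1.613 = 4.062 m·K/W
Q' = ΔT/ΣR = (7.16 °C − 24.4 °C)/4.062 = -4.24 W/m
(Negative Q' ⇒ heat flows inward; heat gain = 4.24 W/m.)

Q' = 4.24 W/m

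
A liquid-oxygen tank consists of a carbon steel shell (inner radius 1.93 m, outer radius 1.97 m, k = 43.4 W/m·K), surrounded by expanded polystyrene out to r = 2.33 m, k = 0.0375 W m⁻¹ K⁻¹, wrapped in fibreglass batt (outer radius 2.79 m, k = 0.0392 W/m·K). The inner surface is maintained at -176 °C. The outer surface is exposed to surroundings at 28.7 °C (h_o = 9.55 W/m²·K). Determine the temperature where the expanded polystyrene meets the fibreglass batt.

Series thermal resistances, inner to outer:
  R_carbon steel = (1/1.93 − 1/1.97)/(4πk) = 0.01052/(4π·43.4) = 1.929×10^-5 K/W
  R_expanded polystyrene = (1/1.97 − 1/2.33)/(4πk) = 0.07843/(4π·0.0375) = 0.1664 K/W
  R_fibreglass batt = (1/2.33 − 1/2.79)/(4πk) = 0.07076/(4π·0.0392) = 0.1436 K/W
  R_conv,out = 1/(4πr²h) = 1/(4π·2.79²·9.55) = 0.001070 K/W
ΣR = 1.929×10^-5 + 0.1664 + 0.1436 + 0.001070 = 0.3111 K/W
Q = ΔT/ΣR = (-176 °C − 28.7 °C)/0.3111 = -658.0 W
From the inner boundary to the expanded polystyrene/fibreglass batt interface, ΣR_partial = 0.1664 K/W.
T_interface = T_in − Q·ΣR_partial = -176 °C − (-658.0)(0.1664) = -66.5 °C

T = -66.5 °C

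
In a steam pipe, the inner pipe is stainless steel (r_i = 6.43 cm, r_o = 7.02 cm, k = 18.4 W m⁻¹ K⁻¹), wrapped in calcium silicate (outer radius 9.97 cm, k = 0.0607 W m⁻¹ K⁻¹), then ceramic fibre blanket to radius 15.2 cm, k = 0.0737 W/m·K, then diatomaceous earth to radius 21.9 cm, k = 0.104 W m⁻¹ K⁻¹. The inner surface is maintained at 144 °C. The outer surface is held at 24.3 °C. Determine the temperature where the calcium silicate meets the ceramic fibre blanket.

Resistance network (inner→outer):
  R'_stainless steel = ln(0.0702/0.0643)/(2πk) = 0.08779/(2π·18.4) = 7.593×10^-4 m·K/W
  R'_calcium silicate = ln(0.0997/0.0702)/(2πk) = 0.3508/(2π·0.0607) = 0.9198 m·K/W
  R'_ceramic fibre blanket = ln(0.152/0.0997)/(2πk) = 0.4217/(2π·0.0737) = 0.9107 m·K/W
  R'_diatomaceous earth = ln(0.219/0.152)/(2πk) = 0.3652/(2π·0.104) = 0.5589 m·K/W
ΣR = 7.593×10^-4 + 0.9198 + 0.9107 + 0.5589 = 2.390 m·K/W
Q' = ΔT/ΣR = (144 °C − 24.3 °C)/2.390 = 50.08 W/m
From the inner boundary to the calcium silicate/ceramic fibre blanket interface, ΣR_partial = 0.9206 m·K/W.
T_interface = T_in − Q'·ΣR_partial = 144 °C − (50.08)(0.9206) = 97.9 °C

T = 97.9 °C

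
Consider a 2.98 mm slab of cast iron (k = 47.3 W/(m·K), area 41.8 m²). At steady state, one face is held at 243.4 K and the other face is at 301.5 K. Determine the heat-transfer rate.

Q = 3.85×10^7 W

Q = kA·ΔT/L = 47.3 × 41.8 × |243.4 K − 301.5 K| / 0.00298 = 3.85×10^7 W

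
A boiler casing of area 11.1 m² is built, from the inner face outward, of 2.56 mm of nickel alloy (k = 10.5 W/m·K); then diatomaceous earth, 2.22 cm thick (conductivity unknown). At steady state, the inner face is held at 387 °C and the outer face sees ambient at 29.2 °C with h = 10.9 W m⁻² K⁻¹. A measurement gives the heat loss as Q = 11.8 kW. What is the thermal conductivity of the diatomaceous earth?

k = 0.0908 W/m·K

ΣR = ΔT/Q = |387 − 29.2|/11800 = 0.03032 K/W
Known resistances:
  R_nickel alloy = L/(kA) = 0.00256/(10.5·11.1) = 2.196×10^-5 K/W
  R_conv,out = 1/(hA) = 1/(10.9·11.1) = 0.008265 K/W
R_diatomaceous earth = ΣR − ΣR_known = 0.03032 − 0.008287 = 0.02203 K/W
L/(kA) = 0.02203 ⇒ k = 0.0222/(0.02203·11.1) = 0.0908 W/m·K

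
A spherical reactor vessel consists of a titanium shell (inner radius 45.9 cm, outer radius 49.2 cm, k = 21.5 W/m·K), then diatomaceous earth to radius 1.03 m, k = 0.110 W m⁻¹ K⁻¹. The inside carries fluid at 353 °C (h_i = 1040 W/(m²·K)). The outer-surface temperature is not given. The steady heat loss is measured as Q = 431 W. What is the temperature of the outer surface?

T_out = 21.6 °C

Series resistances:
  R_conv,in = 1/(4πr²h) = 1/(4π·0.459²·1040) = 3.632×10^-4 K/W
  R_titanium = (1/0.459 − 1/0.492)/(4πk) = 0.1461/(4π·21.5) = 5.409×10^-4 K/W
  R_diatomaceous earth = (1/0.492 − 1/1.03)/(4πk) = 1.062/(4π·0.110) = 0.7680 K/W
ΣR = 0.7689 K/W
ΔT = Q·ΣR = 431 × 0.7689 = 331.4 K
Heat flows outward, so T_out = T_in − ΔT = 353 − 331.4 = 21.6 °C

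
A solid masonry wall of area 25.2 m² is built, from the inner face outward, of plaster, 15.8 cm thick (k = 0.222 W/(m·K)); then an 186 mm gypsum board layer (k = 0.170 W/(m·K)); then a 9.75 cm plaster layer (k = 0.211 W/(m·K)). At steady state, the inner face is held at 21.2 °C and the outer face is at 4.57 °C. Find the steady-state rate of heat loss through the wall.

Series thermal resistances, inner to outer:
  R_plaster = L/(kA) = 0.158/(0.222·25.2) = 0.02824 K/W
  R_gypsum board = L/(kA) = 0.186/(0.170·25.2) = 0.04342 K/W
  R_plaster = L/(kA) = 0.0975/(0.211·25.2) = 0.01834 K/W
ΣR = 0.02824 + 0.04342 + 0.01834 = 0.09000 K/W
Q = ΔT/ΣR = (21.2 °C − 4.57 °C)/0.09000 = 185 W

Q = 185 W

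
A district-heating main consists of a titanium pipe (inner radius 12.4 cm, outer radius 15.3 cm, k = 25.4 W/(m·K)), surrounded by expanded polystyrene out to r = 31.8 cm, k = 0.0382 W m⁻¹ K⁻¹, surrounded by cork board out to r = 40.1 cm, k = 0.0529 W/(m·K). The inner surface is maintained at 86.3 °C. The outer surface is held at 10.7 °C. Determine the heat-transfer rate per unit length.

Q' = 20.2 W/m

Resistance network (inner→outer):
  R'_titanium = ln(0.153/0.124)/(2πk) = 0.2102/(2π·25.4) = 0.001317 m·K/W
  R'_expanded polystyrene = ln(0.318/0.153)/(2πk) = 0.7316/(2π·0.0382) = 3.048 m·K/W
  R'_cork board = ln(0.401/0.318)/(2πk) = 0.2319/(2π·0.0529) = 0.6977 m·K/W
ΣR = 0.001317 + 3.048 + 0.6977 = 3.747 m·K/W
Q' = ΔT/ΣR = (86.3 °C − 10.7 °C)/3.747 = 20.2 W/m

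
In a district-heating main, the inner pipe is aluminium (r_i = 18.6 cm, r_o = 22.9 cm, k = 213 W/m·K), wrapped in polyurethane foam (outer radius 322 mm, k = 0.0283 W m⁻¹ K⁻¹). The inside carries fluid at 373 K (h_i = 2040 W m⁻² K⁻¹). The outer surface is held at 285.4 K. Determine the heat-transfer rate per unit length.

Treat each layer as a resistance in series:
  R'_conv,in = 1/(2πr h) = 1/(2π·0.186·2040) = 4.194×10^-4 m·K/W
  R'_aluminium = ln(0.229/0.186)/(2πk) = 0.2080/(2π·213) = 1.554×10^-4 m·K/W
  R'_polyurethane foam = ln(0.322/0.229)/(2πk) = 0.3408/(2π·0.0283) = 1.917 m·K/W
ΣR = 4.194×10^-4 + 1.554×10^-4 + 1.917 = 1.918 m·K/W
Q' = ΔT/ΣR = (373 K − 285.4 K)/1.918 = 45.7 W/m

Q' = 45.7 W/m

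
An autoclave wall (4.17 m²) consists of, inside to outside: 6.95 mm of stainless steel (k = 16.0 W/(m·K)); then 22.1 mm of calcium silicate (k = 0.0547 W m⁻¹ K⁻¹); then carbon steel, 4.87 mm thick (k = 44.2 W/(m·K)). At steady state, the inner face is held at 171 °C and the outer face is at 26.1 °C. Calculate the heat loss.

Resistance network (inner→outer):
  R_stainless steel = L/(kA) = 0.00695/(16.0·4.17) = 1.042×10^-4 K/W
  R_calcium silicate = L/(kA) = 0.0221/(0.0547·4.17) = 0.09689 K/W
  R_carbon steel = L/(kA) = 0.00487/(44.2·4.17) = 2.642×10^-5 K/W
ΣR = 1.042×10^-4 + 0.09689 + 2.642×10^-5 = 0.09702 K/W
Q = ΔT/ΣR = (171 °C − 26.1 °C)/0.09702 = 1490 W

Q = 1490 W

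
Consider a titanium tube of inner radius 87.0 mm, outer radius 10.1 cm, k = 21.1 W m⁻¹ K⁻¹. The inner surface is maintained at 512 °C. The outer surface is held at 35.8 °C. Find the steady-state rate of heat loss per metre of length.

Q' = 4.23×10^5 W/m

Q' = 2πk·ΔT/ln(r₂/r₁) = 2π × 21.1 × 476.2 / ln(0.101/0.0870) = 4.23×10^5 W/m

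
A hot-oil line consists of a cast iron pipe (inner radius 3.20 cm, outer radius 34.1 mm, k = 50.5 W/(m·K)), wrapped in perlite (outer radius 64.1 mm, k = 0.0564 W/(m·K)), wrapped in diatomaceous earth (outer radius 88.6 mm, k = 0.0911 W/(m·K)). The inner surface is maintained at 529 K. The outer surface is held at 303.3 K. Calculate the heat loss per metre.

Q' = 96.2 W/m

Treat each layer as a resistance in series:
  R'_cast iron = ln(0.0341/0.0320)/(2πk) = 0.06356/(2π·50.5) = 2.003×10^-4 m·K/W
  R'_perlite = ln(0.0641/0.0341)/(2πk) = 0.6311/(2π·0.0564) = 1.781 m·K/W
  R'_diatomaceous earth = ln(0.0886/0.0641)/(2πk) = 0.3237/(2π·0.0911) = 0.5655 m·K/W
ΣR = 2.003×10^-4 + 1.781 + 0.5655 = 2.347 m·K/W
Q' = ΔT/ΣR = (529 K − 303.3 K)/2.347 = 96.2 W/m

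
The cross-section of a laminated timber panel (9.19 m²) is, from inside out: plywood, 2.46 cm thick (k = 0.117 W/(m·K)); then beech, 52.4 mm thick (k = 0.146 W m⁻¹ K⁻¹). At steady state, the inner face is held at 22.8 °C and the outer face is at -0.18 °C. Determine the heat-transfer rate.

Q = 371 W

Series thermal resistances, inner to outer:
  R_plywood = L/(kA) = 0.0246/(0.117·9.19) = 0.02288 K/W
  R_beech = L/(kA) = 0.0524/(0.146·9.19) = 0.03905 K/W
ΣR = 0.02288 + 0.03905 = 0.06193 K/W
Q = ΔT/ΣR = (22.8 °C − -0.18 °C)/0.06193 = 371 W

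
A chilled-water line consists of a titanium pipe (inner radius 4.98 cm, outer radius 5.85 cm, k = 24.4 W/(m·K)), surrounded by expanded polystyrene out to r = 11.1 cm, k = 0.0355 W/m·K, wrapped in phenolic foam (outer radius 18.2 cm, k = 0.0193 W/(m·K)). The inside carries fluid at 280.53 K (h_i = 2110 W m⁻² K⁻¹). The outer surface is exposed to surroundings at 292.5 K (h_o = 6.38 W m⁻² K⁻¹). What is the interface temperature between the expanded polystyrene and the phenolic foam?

T = 285.4 K

Series thermal resistances, inner to outer:
  R'_conv,in = 1/(2πr h) = 1/(2π·0.0498·2110) = 0.001515 m·K/W
  R'_titanium = ln(0.0585/0.0498)/(2πk) = 0.1610/(2π·24.4) = 0.001050 m·K/W
  R'_expanded polystyrene = ln(0.111/0.0585)/(2πk) = 0.6405/(2π·0.0355) = 2.872 m·K/W
  R'_phenolic foam = ln(0.182/0.111)/(2πk) = 0.4945/(2π·0.0193) = 4.078 m·K/W
  R'_conv,out = 1/(2πr h) = 1/(2π·0.182·6.38) = 0.1371 m·K/W
ΣR = 0.001515 + 0.001050 + 2.872 + 4.078 + 0.1371 = 7.090 m·K/W
Q' = ΔT/ΣR = (280.53 K − 292.5 K)/7.090 = -1.688 W/m
From the inner boundary to the expanded polystyrene/phenolic foam interface, ΣR_partial = 2.875 m·K/W.
T_interface = T_in − Q'·ΣR_partial = 280.53 K − (-1.688)(2.875) = 285.4 K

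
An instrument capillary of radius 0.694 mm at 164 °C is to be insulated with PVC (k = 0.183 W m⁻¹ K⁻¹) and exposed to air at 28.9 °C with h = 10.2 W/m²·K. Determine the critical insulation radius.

r_cr = 1.79 cm

For a cylinder, r_cr = k_ins/h = 0.183/10.2 = 0.0179 m = 1.79 cm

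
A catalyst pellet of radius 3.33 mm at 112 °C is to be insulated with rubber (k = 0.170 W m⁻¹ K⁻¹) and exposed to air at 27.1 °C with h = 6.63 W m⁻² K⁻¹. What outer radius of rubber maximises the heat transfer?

For a sphere, r_cr = 2k_ins/h = 2·0.170/6.63 = 0.0513 m = 5.13 cm

r_cr = 5.13 cm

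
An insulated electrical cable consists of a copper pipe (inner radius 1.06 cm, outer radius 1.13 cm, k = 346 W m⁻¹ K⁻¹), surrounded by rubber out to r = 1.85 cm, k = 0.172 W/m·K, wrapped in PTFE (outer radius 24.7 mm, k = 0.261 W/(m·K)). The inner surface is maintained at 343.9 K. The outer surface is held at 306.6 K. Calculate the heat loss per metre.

Resistance network (inner→outer):
  R'_copper = ln(0.0113/0.0106)/(2πk) = 0.06395/(2π·346) = 2.942×10^-5 m·K/W
  R'_rubber = ln(0.0185/0.0113)/(2πk) = 0.4930/(2π·0.172) = 0.4562 m·K/W
  R'_PTFE = ln(0.0247/0.0185)/(2πk) = 0.2890/(2π·0.261) = 0.1762 m·K/W
ΣR = 2.942×10^-5 + 0.4562 + 0.1762 = 0.6324 m·K/W
Q' = ΔT/ΣR = (343.9 K − 306.6 K)/0.6324 = 59.0 W/m

Q' = 59.0 W/m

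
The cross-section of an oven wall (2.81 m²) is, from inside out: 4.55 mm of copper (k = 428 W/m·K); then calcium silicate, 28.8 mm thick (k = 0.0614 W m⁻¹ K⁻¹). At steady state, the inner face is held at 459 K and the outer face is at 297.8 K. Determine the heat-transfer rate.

Q = 966 W

Resistance network (inner→outer):
  R_copper = L/(kA) = 0.00455/(428·2.81) = 3.783×10^-6 K/W
  R_calcium silicate = L/(kA) = 0.0288/(0.0614·2.81) = 0.1669 K/W
ΣR = 3.783×10^-6 + 0.1669 = 0.1669 K/W
Q = ΔT/ΣR = (459 K − 297.8 K)/0.1669 = 966 W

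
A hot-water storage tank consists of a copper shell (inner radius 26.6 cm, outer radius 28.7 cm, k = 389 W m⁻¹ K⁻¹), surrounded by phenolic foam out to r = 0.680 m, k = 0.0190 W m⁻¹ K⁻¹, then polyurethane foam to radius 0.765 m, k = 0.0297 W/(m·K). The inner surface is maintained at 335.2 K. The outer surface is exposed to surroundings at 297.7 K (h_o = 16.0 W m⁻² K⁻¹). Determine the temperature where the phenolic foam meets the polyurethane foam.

T = 299.6 K

Resistance network (inner→outer):
  R_copper = (1/0.266 − 1/0.287)/(4πk) = 0.2751/(4π·389) = 5.627×10^-5 K/W
  R_phenolic foam = (1/0.287 − 1/0.680)/(4πk) = 2.014/(4π·0.0190) = 8.434 K/W
  R_polyurethane foam = (1/0.680 − 1/0.765)/(4πk) = 0.1634/(4π·0.0297) = 0.4378 K/W
  R_conv,out = 1/(4πr²h) = 1/(4π·0.765²·16.0) = 0.008499 K/W
ΣR = 5.627×10^-5 + 8.434 + 0.4378 + 0.008499 = 8.880 K/W
Q = ΔT/ΣR = (335.2 K − 297.7 K)/8.880 = 4.223 W
From the inner boundary to the phenolic foam/polyurethane foam interface, ΣR_partial = 8.434 K/W.
T_interface = T_in − Q·ΣR_partial = 335.2 K − (4.223)(8.434) = 299.6 K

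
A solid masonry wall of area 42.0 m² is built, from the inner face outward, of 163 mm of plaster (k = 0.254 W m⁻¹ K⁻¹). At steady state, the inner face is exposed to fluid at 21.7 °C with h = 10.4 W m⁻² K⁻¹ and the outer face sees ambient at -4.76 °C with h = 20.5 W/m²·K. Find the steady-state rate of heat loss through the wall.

Series thermal resistances, inner to outer:
  R_conv,in = 1/(hA) = 1/(10.4·42.0) = 0.002289 K/W
  R_plaster = L/(kA) = 0.163/(0.254·42.0) = 0.01528 K/W
  R_conv,out = 1/(hA) = 1/(20.5·42.0) = 0.001161 K/W
ΣR = 0.002289 + 0.01528 + 0.001161 = 0.01873 K/W
Q = ΔT/ΣR = (21.7 °C − -4.76 °C)/0.01873 = 1410 W

Q = 1410 W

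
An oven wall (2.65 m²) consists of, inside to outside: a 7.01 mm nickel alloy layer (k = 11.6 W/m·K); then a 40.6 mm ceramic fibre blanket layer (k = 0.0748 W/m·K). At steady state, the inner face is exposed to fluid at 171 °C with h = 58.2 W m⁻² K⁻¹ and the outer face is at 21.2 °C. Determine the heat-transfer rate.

Series thermal resistances, inner to outer:
  R_conv,in = 1/(hA) = 1/(58.2·2.65) = 0.006484 K/W
  R_nickel alloy = L/(kA) = 0.00701/(11.6·2.65) = 2.280×10^-4 K/W
  R_ceramic fibre blanket = L/(kA) = 0.0406/(0.0748·2.65) = 0.2048 K/W
ΣR = 0.006484 + 2.280×10^-4 + 0.2048 = 0.2115 K/W
Q = ΔT/ΣR = (171 °C − 21.2 °C)/0.2115 = 708 W

Q = 708 W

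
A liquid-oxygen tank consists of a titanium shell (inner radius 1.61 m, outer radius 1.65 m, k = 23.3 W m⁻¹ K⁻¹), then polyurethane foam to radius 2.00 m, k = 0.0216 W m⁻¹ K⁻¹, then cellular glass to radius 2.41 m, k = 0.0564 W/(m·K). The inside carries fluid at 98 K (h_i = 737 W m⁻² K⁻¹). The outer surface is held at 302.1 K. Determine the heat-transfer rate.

Series thermal resistances, inner to outer:
  R_conv,in = 1/(4πr²h) = 1/(4π·1.61²·737) = 4.166×10^-5 K/W
  R_titanium = (1/1.61 − 1/1.65)/(4πk) = 0.01506/(4π·23.3) = 5.143×10^-5 K/W
  R_polyurethane foam = (1/1.65 − 1/2.00)/(4πk) = 0.1061/(4π·0.0216) = 0.3907 K/W
  R_cellular glass = (1/2.00 − 1/2.41)/(4πk) = 0.08506/(4π·0.0564) = 0.1200 K/W
ΣR = 4.166×10^-5 + 5.143×10^-5 + 0.3907 + 0.1200 = 0.5108 K/W
Q = ΔT/ΣR = (98 K − 302.1 K)/0.5108 = -400 W
(Negative Q ⇒ heat flows inward; heat gain = 400 W.)

Q = 400 W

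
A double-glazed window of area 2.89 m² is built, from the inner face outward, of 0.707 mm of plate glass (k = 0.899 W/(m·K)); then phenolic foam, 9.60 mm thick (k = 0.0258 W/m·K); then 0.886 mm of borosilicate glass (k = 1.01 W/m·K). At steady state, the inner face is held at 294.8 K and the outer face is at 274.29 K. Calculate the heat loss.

Q = 159 W

Series thermal resistances, inner to outer:
  R_plate glass = L/(kA) = 7.07×10^-4/(0.899·2.89) = 2.721×10^-4 K/W
  R_phenolic foam = L/(kA) = 0.00960/(0.0258·2.89) = 0.1288 K/W
  R_borosilicate glass = L/(kA) = 8.86×10^-4/(1.01·2.89) = 3.035×10^-4 K/W
ΣR = 2.721×10^-4 + 0.1288 + 3.035×10^-4 = 0.1294 K/W
Q = ΔT/ΣR = (294.8 K − 274.29 K)/0.1294 = 159 W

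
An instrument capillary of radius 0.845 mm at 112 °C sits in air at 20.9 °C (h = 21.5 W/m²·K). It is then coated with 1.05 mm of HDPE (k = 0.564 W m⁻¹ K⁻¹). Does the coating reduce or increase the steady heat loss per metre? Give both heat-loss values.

Critical radius for a cylinder: r_cr = k/h = 0.0262 m = 2.62 cm.
Outer radius after coating: r₂ = 8.45×10^-4 + 0.00105 = 0.001895 m.
Since r₁ < r_cr and r₂ ≤ r_cr, the coating moves toward the maximum at r_cr — heat loss rises.
Bare: R = 1/(2πr₁h) = 8.760 m·K/W; Q = 91.1/8.760 = 10.4 W/m.
Coated: R = R_cond + R_conv = 4.134 m·K/W; Q = 91.1/4.134 = 22.0 W/m.

increases: 10.4 → 22.0 W/m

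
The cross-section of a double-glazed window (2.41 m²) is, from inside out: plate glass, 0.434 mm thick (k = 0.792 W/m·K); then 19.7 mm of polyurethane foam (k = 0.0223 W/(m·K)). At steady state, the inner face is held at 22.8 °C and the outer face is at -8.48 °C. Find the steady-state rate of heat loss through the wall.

Q = 85.3 W

Treat each layer as a resistance in series:
  R_plate glass = L/(kA) = 4.34×10^-4/(0.792·2.41) = 2.274×10^-4 K/W
  R_polyurethane foam = L/(kA) = 0.0197/(0.0223·2.41) = 0.3666 K/W
ΣR = 2.274×10^-4 + 0.3666 = 0.3668 K/W
Q = ΔT/ΣR = (22.8 °C − -8.48 °C)/0.3668 = 85.3 W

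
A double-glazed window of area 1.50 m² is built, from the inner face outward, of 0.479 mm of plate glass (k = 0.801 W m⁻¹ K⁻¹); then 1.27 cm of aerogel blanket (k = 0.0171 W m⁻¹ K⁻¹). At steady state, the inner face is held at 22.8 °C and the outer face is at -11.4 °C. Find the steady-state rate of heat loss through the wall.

Q = 69.0 W

Treat each layer as a resistance in series:
  R_plate glass = L/(kA) = 4.79×10^-4/(0.801·1.50) = 3.987×10^-4 K/W
  R_aerogel blanket = L/(kA) = 0.0127/(0.0171·1.50) = 0.4951 K/W
ΣR = 3.987×10^-4 + 0.4951 = 0.4955 K/W
Q = ΔT/ΣR = (22.8 °C − -11.4 °C)/0.4955 = 69.0 W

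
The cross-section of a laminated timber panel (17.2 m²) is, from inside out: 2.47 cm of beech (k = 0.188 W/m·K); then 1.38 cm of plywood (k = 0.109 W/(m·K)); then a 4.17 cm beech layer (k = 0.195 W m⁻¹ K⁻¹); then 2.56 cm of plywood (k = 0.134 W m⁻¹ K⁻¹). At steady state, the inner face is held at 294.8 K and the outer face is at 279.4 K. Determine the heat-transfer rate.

Q = 400 W

Treat each layer as a resistance in series:
  R_beech = L/(kA) = 0.0247/(0.188·17.2) = 0.007639 K/W
  R_plywood = L/(kA) = 0.0138/(0.109·17.2) = 0.007361 K/W
  R_beech = L/(kA) = 0.0417/(0.195·17.2) = 0.01243 K/W
  R_plywood = L/(kA) = 0.0256/(0.134·17.2) = 0.01111 K/W
ΣR = 0.007639 + 0.007361 + 0.01243 + 0.01111 = 0.03854 K/W
Q = ΔT/ΣR = (294.8 K − 279.4 K)/0.03854 = 400 W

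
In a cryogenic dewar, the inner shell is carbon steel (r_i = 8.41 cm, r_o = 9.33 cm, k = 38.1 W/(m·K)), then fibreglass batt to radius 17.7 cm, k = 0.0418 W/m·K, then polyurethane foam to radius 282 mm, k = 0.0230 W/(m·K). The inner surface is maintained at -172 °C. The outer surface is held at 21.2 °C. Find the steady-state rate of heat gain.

Q = 11.4 W

Treat each layer as a resistance in series:
  R_carbon steel = (1/0.0841 − 1/0.0933)/(4πk) = 1.172/(4π·38.1) = 0.002449 K/W
  R_fibreglass batt = (1/0.0933 − 1/0.177)/(4πk) = 5.068/(4π·0.0418) = 9.649 K/W
  R_polyurethane foam = (1/0.177 − 1/0.282)/(4πk) = 2.104/(4π·0.0230) = 7.278 K/W
ΣR = 0.002449 + 9.649 + 7.278 = 16.93 K/W
Q = ΔT/ΣR = (-172 °C − 21.2 °C)/16.93 = -11.4 W
(Negative Q ⇒ heat flows inward; heat gain = 11.4 W.)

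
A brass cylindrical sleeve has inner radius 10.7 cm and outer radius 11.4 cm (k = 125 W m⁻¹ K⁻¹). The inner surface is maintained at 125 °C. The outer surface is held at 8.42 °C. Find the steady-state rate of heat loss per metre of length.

Q' = 2πk·ΔT/ln(r₂/r₁) = 2π × 125 × 116.58 / ln(0.114/0.107) = 1.44×10^6 W/m

Q' = 1.44×10^6 W/m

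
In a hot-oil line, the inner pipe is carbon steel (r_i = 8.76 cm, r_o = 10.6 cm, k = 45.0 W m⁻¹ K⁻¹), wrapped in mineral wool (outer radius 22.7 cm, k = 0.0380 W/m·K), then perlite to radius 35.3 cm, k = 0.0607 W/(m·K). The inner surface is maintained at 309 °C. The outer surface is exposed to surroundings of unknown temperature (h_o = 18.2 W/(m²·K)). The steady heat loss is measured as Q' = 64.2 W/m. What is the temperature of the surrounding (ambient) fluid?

Sum the resistances:
  R'_carbon steel = ln(0.106/0.0876)/(2πk) = 0.1907/(2π·45.0) = 6.743×10^-4 m·K/W
  R'_mineral wool = ln(0.227/0.106)/(2πk) = 0.7615/(2π·0.0380) = 3.189 m·K/W
  R'_perlite = ln(0.353/0.227)/(2πk) = 0.4415/(2π·0.0607) = 1.158 m·K/W
  R'_conv,out = 1/(2πr h) = 1/(2π·0.353·18.2) = 0.02477 m·K/W
ΣR = 4.373 m·K/W
ΔT = Q'·ΣR = 64.2 × 4.373 = 280.7 K
Heat flows outward, so T_out = T_in − ΔT = 309 − 280.7 = 28.3 °C

T_out = 28.3 °C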